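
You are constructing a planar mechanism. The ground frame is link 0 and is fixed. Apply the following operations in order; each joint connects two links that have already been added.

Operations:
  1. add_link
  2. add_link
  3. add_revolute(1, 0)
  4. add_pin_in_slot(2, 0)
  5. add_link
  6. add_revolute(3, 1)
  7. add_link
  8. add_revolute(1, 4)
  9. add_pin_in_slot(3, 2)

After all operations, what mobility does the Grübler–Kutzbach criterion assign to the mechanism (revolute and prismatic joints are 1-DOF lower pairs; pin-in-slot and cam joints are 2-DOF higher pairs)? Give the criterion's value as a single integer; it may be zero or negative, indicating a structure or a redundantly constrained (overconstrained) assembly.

M = 4

link 0 = ground. State L|J1|J2 = 1|0|0
+link1  2|0|0
+link2  3|0|0
R(1,0) f=1→J1  3|1|0
PS(2,0) f=2→J2  3|1|1
+link3  4|1|1
R(3,1) f=1→J1  4|2|1
+link4  5|2|1
R(1,4) f=1→J1  5|3|1
PS(3,2) f=2→J2  5|3|2
M = 3(5−1)−2·3−2 = 12−6−2 = 4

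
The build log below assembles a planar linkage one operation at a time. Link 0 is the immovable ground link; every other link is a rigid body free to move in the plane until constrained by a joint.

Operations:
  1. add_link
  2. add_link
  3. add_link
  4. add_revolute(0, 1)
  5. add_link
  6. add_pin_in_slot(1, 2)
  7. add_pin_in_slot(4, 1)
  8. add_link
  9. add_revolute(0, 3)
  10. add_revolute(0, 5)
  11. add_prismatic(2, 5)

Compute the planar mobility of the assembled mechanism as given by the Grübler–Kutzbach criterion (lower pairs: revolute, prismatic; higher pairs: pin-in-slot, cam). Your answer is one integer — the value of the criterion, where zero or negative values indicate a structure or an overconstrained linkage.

M = 5

(L,J1,J2)=(1,0,0); link0 fixed
link1: (2,0,0)
link2: (3,0,0)
link3: (4,0,0)
R 0-1 [J1]: (4,1,0)
link4: (5,1,0)
PS 1-2 [J2]: (5,1,1)
PS 4-1 [J2]: (5,1,2)
link5: (6,1,2)
R 0-3 [J1]: (6,2,2)
R 0-5 [J1]: (6,3,2)
P 2-5 [J1]: (6,4,2)
Grübler: 3·5 − 2·4 − 2 = 5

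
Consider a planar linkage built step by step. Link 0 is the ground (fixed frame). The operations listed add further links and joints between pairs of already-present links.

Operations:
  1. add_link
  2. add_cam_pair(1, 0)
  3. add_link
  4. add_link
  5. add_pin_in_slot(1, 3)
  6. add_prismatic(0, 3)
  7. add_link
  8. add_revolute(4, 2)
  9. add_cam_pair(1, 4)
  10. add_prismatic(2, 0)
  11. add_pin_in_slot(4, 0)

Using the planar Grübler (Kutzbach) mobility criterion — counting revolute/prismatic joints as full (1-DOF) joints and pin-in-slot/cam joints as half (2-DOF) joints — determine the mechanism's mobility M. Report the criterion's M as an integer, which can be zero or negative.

M = 2

(L,J1,J2)=(1,0,0); link0 fixed
link1: (2,0,0)
C 1-0 [J2]: (2,0,1)
link2: (3,0,1)
link3: (4,0,1)
PS 1-3 [J2]: (4,0,2)
P 0-3 [J1]: (4,1,2)
link4: (5,1,2)
R 4-2 [J1]: (5,2,2)
C 1-4 [J2]: (5,2,3)
P 2-0 [J1]: (5,3,3)
PS 4-0 [J2]: (5,3,4)
Grübler: 3·4 − 2·3 − 4 = 2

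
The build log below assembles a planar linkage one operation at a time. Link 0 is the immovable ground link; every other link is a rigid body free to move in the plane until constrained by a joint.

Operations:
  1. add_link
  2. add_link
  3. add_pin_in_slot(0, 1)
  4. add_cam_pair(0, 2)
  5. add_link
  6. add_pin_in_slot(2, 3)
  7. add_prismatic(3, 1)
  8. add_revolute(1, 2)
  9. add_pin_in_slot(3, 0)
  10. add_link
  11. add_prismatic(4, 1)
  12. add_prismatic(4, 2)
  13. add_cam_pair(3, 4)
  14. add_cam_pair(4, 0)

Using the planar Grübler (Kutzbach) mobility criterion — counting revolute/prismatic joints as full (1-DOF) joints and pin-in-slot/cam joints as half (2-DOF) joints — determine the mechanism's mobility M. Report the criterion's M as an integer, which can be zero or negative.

M = -2

L=1 J1=0 J2=0
add link → L=2 J1=0 J2=0
add link → L=3 J1=0 J2=0
PS@0,1 dof=2 J2 → L=3 J1=0 J2=1
C@0,2 dof=2 J2 → L=3 J1=0 J2=2
add link → L=4 J1=0 J2=2
PS@2,3 dof=2 J2 → L=4 J1=0 J2=3
P@3,1 dof=1 J1 → L=4 J1=1 J2=3
R@1,2 dof=1 J1 → L=4 J1=2 J2=3
PS@3,0 dof=2 J2 → L=4 J1=2 J2=4
add link → L=5 J1=2 J2=4
P@4,1 dof=1 J1 → L=5 J1=3 J2=4
P@4,2 dof=1 J1 → L=5 J1=4 J2=4
C@3,4 dof=2 J2 → L=5 J1=4 J2=5
C@4,0 dof=2 J2 → L=5 J1=4 J2=6
M=3(L−1)−2J1−J2=3·4−2·4−6=-2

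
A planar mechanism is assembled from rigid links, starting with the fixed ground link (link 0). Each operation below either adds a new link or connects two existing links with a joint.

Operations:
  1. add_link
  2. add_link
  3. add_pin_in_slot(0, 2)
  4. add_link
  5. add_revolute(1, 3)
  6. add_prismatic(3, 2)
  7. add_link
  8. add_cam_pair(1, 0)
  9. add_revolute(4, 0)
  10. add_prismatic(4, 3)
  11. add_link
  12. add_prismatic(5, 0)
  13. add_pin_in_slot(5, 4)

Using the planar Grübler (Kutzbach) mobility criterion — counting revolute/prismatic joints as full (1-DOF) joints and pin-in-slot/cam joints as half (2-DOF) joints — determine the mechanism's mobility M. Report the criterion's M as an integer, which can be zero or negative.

link 0 = ground. State L|J1|J2 = 1|0|0
+link1  2|0|0
+link2  3|0|0
PS(0,2) f=2→J2  3|0|1
+link3  4|0|1
R(1,3) f=1→J1  4|1|1
P(3,2) f=1→J1  4|2|1
+link4  5|2|1
C(1,0) f=2→J2  5|2|2
R(4,0) f=1→J1  5|3|2
P(4,3) f=1→J1  5|4|2
+link5  6|4|2
P(5,0) f=1→J1  6|5|2
PS(5,4) f=2→J2  6|5|3
M = 3(6−1)−2·5−3 = 15−10−3 = 2

M = 2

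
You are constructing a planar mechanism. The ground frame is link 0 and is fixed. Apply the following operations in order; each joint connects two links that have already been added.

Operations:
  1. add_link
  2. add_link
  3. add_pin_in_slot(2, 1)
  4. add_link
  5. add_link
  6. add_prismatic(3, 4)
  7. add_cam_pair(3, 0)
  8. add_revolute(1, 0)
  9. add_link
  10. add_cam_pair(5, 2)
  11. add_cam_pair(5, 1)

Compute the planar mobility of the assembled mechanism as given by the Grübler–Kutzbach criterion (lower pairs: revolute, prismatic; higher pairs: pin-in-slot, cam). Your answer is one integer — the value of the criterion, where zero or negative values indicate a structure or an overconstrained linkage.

link 0 = ground. State L|J1|J2 = 1|0|0
+link1  2|0|0
+link2  3|0|0
PS(2,1) f=2→J2  3|0|1
+link3  4|0|1
+link4  5|0|1
P(3,4) f=1→J1  5|1|1
C(3,0) f=2→J2  5|1|2
R(1,0) f=1→J1  5|2|2
+link5  6|2|2
C(5,2) f=2→J2  6|2|3
C(5,1) f=2→J2  6|2|4
M = 3(6−1)−2·2−4 = 15−4−4 = 7

M = 7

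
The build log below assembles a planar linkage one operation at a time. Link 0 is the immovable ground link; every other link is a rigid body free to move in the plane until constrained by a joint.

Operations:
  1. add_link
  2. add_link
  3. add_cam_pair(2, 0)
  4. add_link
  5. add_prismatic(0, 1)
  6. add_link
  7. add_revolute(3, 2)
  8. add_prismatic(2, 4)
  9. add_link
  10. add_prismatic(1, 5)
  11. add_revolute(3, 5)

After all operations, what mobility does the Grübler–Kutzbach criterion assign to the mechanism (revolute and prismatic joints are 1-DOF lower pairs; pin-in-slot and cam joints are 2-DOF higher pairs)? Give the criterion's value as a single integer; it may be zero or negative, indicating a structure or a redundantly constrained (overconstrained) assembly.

(L,J1,J2)=(1,0,0); link0 fixed
link1: (2,0,0)
link2: (3,0,0)
C 2-0 [J2]: (3,0,1)
link3: (4,0,1)
P 0-1 [J1]: (4,1,1)
link4: (5,1,1)
R 3-2 [J1]: (5,2,1)
P 2-4 [J1]: (5,3,1)
link5: (6,3,1)
P 1-5 [J1]: (6,4,1)
R 3-5 [J1]: (6,5,1)
Grübler: 3·5 − 2·5 − 1 = 4

M = 4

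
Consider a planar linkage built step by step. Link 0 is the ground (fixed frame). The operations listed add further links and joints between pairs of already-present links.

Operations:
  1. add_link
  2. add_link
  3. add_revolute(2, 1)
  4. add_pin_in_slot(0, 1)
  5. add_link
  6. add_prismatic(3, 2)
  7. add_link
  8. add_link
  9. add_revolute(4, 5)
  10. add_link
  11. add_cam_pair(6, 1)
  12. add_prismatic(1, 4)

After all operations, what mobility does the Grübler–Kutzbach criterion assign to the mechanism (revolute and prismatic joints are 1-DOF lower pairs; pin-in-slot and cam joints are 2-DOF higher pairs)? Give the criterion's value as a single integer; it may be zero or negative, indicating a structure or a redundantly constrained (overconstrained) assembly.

[1;0;0] (link 0 is ground)
L+ [2;0;0]
L+ [3;0;0]
R(2,1)∈J1 [3;1;0]
PS(0,1)∈J2 [3;1;1]
L+ [4;1;1]
P(3,2)∈J1 [4;2;1]
L+ [5;2;1]
L+ [6;2;1]
R(4,5)∈J1 [6;3;1]
L+ [7;3;1]
C(6,1)∈J2 [7;3;2]
P(1,4)∈J1 [7;4;2]
mobility = 18 − 8 − 2 = 8

M = 8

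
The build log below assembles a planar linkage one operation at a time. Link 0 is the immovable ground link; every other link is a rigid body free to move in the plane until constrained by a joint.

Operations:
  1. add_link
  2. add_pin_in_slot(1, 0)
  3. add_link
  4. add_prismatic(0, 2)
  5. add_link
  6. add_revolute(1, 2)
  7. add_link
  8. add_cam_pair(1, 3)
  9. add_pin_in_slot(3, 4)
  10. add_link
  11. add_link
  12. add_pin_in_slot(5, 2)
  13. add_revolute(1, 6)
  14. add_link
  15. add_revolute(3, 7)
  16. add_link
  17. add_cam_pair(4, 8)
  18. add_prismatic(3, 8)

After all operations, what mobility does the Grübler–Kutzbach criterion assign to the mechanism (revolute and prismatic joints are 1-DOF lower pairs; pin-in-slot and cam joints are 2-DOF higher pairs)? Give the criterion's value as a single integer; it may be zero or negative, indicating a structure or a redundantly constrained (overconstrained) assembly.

link 0 = ground. State L|J1|J2 = 1|0|0
+link1  2|0|0
PS(1,0) f=2→J2  2|0|1
+link2  3|0|1
P(0,2) f=1→J1  3|1|1
+link3  4|1|1
R(1,2) f=1→J1  4|2|1
+link4  5|2|1
C(1,3) f=2→J2  5|2|2
PS(3,4) f=2→J2  5|2|3
+link5  6|2|3
+link6  7|2|3
PS(5,2) f=2→J2  7|2|4
R(1,6) f=1→J1  7|3|4
+link7  8|3|4
R(3,7) f=1→J1  8|4|4
+link8  9|4|4
C(4,8) f=2→J2  9|4|5
P(3,8) f=1→J1  9|5|5
M = 3(9−1)−2·5−5 = 24−10−5 = 9

M = 9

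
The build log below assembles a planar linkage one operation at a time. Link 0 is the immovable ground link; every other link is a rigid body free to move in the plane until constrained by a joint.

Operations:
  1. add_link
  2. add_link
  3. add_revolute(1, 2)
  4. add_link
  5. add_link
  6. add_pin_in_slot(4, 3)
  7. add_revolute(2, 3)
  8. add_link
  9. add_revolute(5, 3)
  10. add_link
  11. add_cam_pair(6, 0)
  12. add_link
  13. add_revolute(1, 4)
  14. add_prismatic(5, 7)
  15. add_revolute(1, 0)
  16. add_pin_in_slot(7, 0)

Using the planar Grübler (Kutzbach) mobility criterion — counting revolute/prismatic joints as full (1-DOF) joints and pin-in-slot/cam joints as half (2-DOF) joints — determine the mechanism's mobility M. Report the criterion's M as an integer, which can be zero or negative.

[1;0;0] (link 0 is ground)
L+ [2;0;0]
L+ [3;0;0]
R(1,2)∈J1 [3;1;0]
L+ [4;1;0]
L+ [5;1;0]
PS(4,3)∈J2 [5;1;1]
R(2,3)∈J1 [5;2;1]
L+ [6;2;1]
R(5,3)∈J1 [6;3;1]
L+ [7;3;1]
C(6,0)∈J2 [7;3;2]
L+ [8;3;2]
R(1,4)∈J1 [8;4;2]
P(5,7)∈J1 [8;5;2]
R(1,0)∈J1 [8;6;2]
PS(7,0)∈J2 [8;6;3]
mobility = 21 − 12 − 3 = 6

M = 6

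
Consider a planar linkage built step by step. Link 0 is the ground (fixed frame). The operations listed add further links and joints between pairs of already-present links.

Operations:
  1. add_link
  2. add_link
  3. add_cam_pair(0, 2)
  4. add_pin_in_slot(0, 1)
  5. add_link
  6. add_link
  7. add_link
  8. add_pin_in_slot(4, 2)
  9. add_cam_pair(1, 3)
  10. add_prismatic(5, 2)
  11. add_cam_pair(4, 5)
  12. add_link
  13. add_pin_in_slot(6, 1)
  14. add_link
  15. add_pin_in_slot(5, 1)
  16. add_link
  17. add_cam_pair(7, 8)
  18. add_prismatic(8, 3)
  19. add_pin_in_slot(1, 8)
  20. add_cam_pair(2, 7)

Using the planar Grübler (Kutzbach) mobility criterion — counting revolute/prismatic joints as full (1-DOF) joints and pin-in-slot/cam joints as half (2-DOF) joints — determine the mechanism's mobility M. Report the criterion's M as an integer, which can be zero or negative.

M = 10

L=1 J1=0 J2=0
add link → L=2 J1=0 J2=0
add link → L=3 J1=0 J2=0
C@0,2 dof=2 J2 → L=3 J1=0 J2=1
PS@0,1 dof=2 J2 → L=3 J1=0 J2=2
add link → L=4 J1=0 J2=2
add link → L=5 J1=0 J2=2
add link → L=6 J1=0 J2=2
PS@4,2 dof=2 J2 → L=6 J1=0 J2=3
C@1,3 dof=2 J2 → L=6 J1=0 J2=4
P@5,2 dof=1 J1 → L=6 J1=1 J2=4
C@4,5 dof=2 J2 → L=6 J1=1 J2=5
add link → L=7 J1=1 J2=5
PS@6,1 dof=2 J2 → L=7 J1=1 J2=6
add link → L=8 J1=1 J2=6
PS@5,1 dof=2 J2 → L=8 J1=1 J2=7
add link → L=9 J1=1 J2=7
C@7,8 dof=2 J2 → L=9 J1=1 J2=8
P@8,3 dof=1 J1 → L=9 J1=2 J2=8
PS@1,8 dof=2 J2 → L=9 J1=2 J2=9
C@2,7 dof=2 J2 → L=9 J1=2 J2=10
M=3(L−1)−2J1−J2=3·8−2·2−10=10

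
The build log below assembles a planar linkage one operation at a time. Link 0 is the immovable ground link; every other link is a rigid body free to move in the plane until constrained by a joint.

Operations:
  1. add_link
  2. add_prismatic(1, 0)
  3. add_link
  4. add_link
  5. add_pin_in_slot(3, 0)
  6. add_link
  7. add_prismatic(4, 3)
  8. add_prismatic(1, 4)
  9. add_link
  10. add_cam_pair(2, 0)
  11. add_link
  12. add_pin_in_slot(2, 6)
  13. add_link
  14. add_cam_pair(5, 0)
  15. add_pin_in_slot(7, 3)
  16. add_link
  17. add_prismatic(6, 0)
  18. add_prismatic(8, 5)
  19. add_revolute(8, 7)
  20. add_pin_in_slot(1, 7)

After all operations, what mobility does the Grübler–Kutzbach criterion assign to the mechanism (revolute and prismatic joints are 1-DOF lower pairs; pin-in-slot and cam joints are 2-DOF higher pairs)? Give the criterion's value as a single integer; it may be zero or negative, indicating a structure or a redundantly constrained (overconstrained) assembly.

ground; <1,0,0>
#1 <2,0,0>
P:1↔0 J1 <2,1,0>
#2 <3,1,0>
#3 <4,1,0>
PS:3↔0 J2 <4,1,1>
#4 <5,1,1>
P:4↔3 J1 <5,2,1>
P:1↔4 J1 <5,3,1>
#5 <6,3,1>
C:2↔0 J2 <6,3,2>
#6 <7,3,2>
PS:2↔6 J2 <7,3,3>
#7 <8,3,3>
C:5↔0 J2 <8,3,4>
PS:7↔3 J2 <8,3,5>
#8 <9,3,5>
P:6↔0 J1 <9,4,5>
P:8↔5 J1 <9,5,5>
R:8↔7 J1 <9,6,5>
PS:1↔7 J2 <9,6,6>
3×8 − 2×6 − 1×6 = 6

M = 6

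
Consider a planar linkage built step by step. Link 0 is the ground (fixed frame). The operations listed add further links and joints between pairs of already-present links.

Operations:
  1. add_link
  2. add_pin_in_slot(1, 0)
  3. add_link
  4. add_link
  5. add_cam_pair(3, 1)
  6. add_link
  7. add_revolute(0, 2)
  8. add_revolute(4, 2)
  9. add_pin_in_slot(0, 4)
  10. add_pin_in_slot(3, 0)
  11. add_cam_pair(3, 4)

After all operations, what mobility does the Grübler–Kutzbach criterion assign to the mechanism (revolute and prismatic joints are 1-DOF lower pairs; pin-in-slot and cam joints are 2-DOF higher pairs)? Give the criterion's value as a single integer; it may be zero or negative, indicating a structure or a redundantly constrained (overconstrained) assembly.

M = 3

L=1 J1=0 J2=0
add link → L=2 J1=0 J2=0
PS@1,0 dof=2 J2 → L=2 J1=0 J2=1
add link → L=3 J1=0 J2=1
add link → L=4 J1=0 J2=1
C@3,1 dof=2 J2 → L=4 J1=0 J2=2
add link → L=5 J1=0 J2=2
R@0,2 dof=1 J1 → L=5 J1=1 J2=2
R@4,2 dof=1 J1 → L=5 J1=2 J2=2
PS@0,4 dof=2 J2 → L=5 J1=2 J2=3
PS@3,0 dof=2 J2 → L=5 J1=2 J2=4
C@3,4 dof=2 J2 → L=5 J1=2 J2=5
M=3(L−1)−2J1−J2=3·4−2·2−5=3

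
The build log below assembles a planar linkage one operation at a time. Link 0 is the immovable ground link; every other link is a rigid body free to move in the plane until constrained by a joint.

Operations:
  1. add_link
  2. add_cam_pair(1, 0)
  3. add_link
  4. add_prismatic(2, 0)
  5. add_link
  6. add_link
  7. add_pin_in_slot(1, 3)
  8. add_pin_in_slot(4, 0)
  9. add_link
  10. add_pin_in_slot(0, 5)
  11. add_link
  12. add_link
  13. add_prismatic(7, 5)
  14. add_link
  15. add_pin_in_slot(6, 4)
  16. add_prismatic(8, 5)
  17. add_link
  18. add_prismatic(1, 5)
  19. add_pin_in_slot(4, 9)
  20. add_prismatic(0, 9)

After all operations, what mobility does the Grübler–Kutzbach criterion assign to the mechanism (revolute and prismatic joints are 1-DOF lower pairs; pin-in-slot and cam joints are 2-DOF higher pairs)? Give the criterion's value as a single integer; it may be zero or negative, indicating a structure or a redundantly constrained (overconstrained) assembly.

[1;0;0] (link 0 is ground)
L+ [2;0;0]
C(1,0)∈J2 [2;0;1]
L+ [3;0;1]
P(2,0)∈J1 [3;1;1]
L+ [4;1;1]
L+ [5;1;1]
PS(1,3)∈J2 [5;1;2]
PS(4,0)∈J2 [5;1;3]
L+ [6;1;3]
PS(0,5)∈J2 [6;1;4]
L+ [7;1;4]
L+ [8;1;4]
P(7,5)∈J1 [8;2;4]
L+ [9;2;4]
PS(6,4)∈J2 [9;2;5]
P(8,5)∈J1 [9;3;5]
L+ [10;3;5]
P(1,5)∈J1 [10;4;5]
PS(4,9)∈J2 [10;4;6]
P(0,9)∈J1 [10;5;6]
mobility = 27 − 10 − 6 = 11

M = 11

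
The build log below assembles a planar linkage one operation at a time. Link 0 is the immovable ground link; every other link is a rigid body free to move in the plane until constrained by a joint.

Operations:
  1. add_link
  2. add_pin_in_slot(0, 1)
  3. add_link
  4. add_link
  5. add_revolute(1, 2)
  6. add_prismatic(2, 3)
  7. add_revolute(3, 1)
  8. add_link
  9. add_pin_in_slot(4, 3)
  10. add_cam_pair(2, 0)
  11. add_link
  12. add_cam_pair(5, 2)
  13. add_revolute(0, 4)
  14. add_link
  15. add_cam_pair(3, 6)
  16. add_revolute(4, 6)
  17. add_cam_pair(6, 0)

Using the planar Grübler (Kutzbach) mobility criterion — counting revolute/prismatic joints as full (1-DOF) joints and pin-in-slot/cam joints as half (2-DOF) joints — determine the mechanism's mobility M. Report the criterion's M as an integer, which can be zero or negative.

M = 2

L=1 J1=0 J2=0
add link → L=2 J1=0 J2=0
PS@0,1 dof=2 J2 → L=2 J1=0 J2=1
add link → L=3 J1=0 J2=1
add link → L=4 J1=0 J2=1
R@1,2 dof=1 J1 → L=4 J1=1 J2=1
P@2,3 dof=1 J1 → L=4 J1=2 J2=1
R@3,1 dof=1 J1 → L=4 J1=3 J2=1
add link → L=5 J1=3 J2=1
PS@4,3 dof=2 J2 → L=5 J1=3 J2=2
C@2,0 dof=2 J2 → L=5 J1=3 J2=3
add link → L=6 J1=3 J2=3
C@5,2 dof=2 J2 → L=6 J1=3 J2=4
R@0,4 dof=1 J1 → L=6 J1=4 J2=4
add link → L=7 J1=4 J2=4
C@3,6 dof=2 J2 → L=7 J1=4 J2=5
R@4,6 dof=1 J1 → L=7 J1=5 J2=5
C@6,0 dof=2 J2 → L=7 J1=5 J2=6
M=3(L−1)−2J1−J2=3·6−2·5−6=2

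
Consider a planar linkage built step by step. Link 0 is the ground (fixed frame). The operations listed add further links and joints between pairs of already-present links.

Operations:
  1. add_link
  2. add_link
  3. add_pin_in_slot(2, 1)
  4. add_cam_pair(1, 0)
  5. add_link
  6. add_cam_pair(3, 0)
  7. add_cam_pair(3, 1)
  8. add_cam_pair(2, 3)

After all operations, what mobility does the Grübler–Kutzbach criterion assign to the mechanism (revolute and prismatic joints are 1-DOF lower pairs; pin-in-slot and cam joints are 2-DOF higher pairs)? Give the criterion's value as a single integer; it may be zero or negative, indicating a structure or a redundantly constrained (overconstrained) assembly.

link 0 = ground. State L|J1|J2 = 1|0|0
+link1  2|0|0
+link2  3|0|0
PS(2,1) f=2→J2  3|0|1
C(1,0) f=2→J2  3|0|2
+link3  4|0|2
C(3,0) f=2→J2  4|0|3
C(3,1) f=2→J2  4|0|4
C(2,3) f=2→J2  4|0|5
M = 3(4−1)−2·0−5 = 9−0−5 = 4

M = 4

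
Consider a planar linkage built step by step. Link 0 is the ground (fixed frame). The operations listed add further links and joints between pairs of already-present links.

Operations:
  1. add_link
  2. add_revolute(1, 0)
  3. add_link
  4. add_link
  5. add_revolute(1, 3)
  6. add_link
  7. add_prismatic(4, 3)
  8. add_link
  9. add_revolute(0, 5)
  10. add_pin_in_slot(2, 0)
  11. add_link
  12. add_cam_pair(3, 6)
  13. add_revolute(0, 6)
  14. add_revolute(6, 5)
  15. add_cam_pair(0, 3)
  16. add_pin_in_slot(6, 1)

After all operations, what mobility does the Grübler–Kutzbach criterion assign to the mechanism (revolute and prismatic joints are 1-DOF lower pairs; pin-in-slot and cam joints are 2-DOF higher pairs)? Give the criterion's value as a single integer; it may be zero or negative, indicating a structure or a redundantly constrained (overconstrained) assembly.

L=1 J1=0 J2=0
add link → L=2 J1=0 J2=0
R@1,0 dof=1 J1 → L=2 J1=1 J2=0
add link → L=3 J1=1 J2=0
add link → L=4 J1=1 J2=0
R@1,3 dof=1 J1 → L=4 J1=2 J2=0
add link → L=5 J1=2 J2=0
P@4,3 dof=1 J1 → L=5 J1=3 J2=0
add link → L=6 J1=3 J2=0
R@0,5 dof=1 J1 → L=6 J1=4 J2=0
PS@2,0 dof=2 J2 → L=6 J1=4 J2=1
add link → L=7 J1=4 J2=1
C@3,6 dof=2 J2 → L=7 J1=4 J2=2
R@0,6 dof=1 J1 → L=7 J1=5 J2=2
R@6,5 dof=1 J1 → L=7 J1=6 J2=2
C@0,3 dof=2 J2 → L=7 J1=6 J2=3
PS@6,1 dof=2 J2 → L=7 J1=6 J2=4
M=3(L−1)−2J1−J2=3·6−2·6−4=2

M = 2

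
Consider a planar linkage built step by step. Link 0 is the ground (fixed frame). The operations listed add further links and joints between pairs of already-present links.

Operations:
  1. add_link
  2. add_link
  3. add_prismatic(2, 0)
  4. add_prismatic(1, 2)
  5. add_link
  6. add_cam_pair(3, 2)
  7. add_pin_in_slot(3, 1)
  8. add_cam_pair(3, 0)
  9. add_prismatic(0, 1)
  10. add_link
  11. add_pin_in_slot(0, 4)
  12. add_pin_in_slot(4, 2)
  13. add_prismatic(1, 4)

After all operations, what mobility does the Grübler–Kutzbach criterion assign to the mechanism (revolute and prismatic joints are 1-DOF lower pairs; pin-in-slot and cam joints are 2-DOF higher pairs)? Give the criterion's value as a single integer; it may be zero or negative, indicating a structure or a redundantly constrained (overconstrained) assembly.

M = -1

link 0 = ground. State L|J1|J2 = 1|0|0
+link1  2|0|0
+link2  3|0|0
P(2,0) f=1→J1  3|1|0
P(1,2) f=1→J1  3|2|0
+link3  4|2|0
C(3,2) f=2→J2  4|2|1
PS(3,1) f=2→J2  4|2|2
C(3,0) f=2→J2  4|2|3
P(0,1) f=1→J1  4|3|3
+link4  5|3|3
PS(0,4) f=2→J2  5|3|4
PS(4,2) f=2→J2  5|3|5
P(1,4) f=1→J1  5|4|5
M = 3(5−1)−2·4−5 = 12−8−5 = -1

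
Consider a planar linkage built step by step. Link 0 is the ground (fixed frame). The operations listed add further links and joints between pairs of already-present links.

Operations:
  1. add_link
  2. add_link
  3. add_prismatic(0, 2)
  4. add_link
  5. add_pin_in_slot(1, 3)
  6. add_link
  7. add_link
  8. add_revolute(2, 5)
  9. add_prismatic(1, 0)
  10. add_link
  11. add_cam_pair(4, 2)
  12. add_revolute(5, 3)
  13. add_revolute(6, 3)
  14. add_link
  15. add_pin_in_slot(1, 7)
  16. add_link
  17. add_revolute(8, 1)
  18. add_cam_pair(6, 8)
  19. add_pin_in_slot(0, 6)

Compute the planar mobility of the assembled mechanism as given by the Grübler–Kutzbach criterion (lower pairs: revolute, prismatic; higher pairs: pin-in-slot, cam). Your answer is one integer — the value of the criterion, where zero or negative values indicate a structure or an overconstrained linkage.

M = 7

(L,J1,J2)=(1,0,0); link0 fixed
link1: (2,0,0)
link2: (3,0,0)
P 0-2 [J1]: (3,1,0)
link3: (4,1,0)
PS 1-3 [J2]: (4,1,1)
link4: (5,1,1)
link5: (6,1,1)
R 2-5 [J1]: (6,2,1)
P 1-0 [J1]: (6,3,1)
link6: (7,3,1)
C 4-2 [J2]: (7,3,2)
R 5-3 [J1]: (7,4,2)
R 6-3 [J1]: (7,5,2)
link7: (8,5,2)
PS 1-7 [J2]: (8,5,3)
link8: (9,5,3)
R 8-1 [J1]: (9,6,3)
C 6-8 [J2]: (9,6,4)
PS 0-6 [J2]: (9,6,5)
Grübler: 3·8 − 2·6 − 5 = 7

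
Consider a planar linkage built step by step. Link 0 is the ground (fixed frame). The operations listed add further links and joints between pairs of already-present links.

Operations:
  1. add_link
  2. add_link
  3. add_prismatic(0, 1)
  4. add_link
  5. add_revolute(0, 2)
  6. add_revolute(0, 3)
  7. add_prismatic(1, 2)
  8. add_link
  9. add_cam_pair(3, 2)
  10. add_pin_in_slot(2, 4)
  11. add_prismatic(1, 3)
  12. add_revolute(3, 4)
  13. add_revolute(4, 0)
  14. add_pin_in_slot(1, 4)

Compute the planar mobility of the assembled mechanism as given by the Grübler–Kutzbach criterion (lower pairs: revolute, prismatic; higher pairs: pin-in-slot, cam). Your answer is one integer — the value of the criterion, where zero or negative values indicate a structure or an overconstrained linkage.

M = -5

L=1 J1=0 J2=0
add link → L=2 J1=0 J2=0
add link → L=3 J1=0 J2=0
P@0,1 dof=1 J1 → L=3 J1=1 J2=0
add link → L=4 J1=1 J2=0
R@0,2 dof=1 J1 → L=4 J1=2 J2=0
R@0,3 dof=1 J1 → L=4 J1=3 J2=0
P@1,2 dof=1 J1 → L=4 J1=4 J2=0
add link → L=5 J1=4 J2=0
C@3,2 dof=2 J2 → L=5 J1=4 J2=1
PS@2,4 dof=2 J2 → L=5 J1=4 J2=2
P@1,3 dof=1 J1 → L=5 J1=5 J2=2
R@3,4 dof=1 J1 → L=5 J1=6 J2=2
R@4,0 dof=1 J1 → L=5 J1=7 J2=2
PS@1,4 dof=2 J2 → L=5 J1=7 J2=3
M=3(L−1)−2J1−J2=3·4−2·7−3=-5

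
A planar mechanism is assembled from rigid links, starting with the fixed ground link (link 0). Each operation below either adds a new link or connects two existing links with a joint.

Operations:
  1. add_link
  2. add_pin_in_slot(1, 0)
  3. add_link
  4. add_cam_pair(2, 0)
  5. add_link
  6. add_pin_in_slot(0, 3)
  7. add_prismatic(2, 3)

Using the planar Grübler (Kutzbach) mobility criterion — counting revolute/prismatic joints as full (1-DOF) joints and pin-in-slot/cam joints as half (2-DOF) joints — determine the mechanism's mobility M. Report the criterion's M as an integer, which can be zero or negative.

M = 4

ground; <1,0,0>
#1 <2,0,0>
PS:1↔0 J2 <2,0,1>
#2 <3,0,1>
C:2↔0 J2 <3,0,2>
#3 <4,0,2>
PS:0↔3 J2 <4,0,3>
P:2↔3 J1 <4,1,3>
3×3 − 2×1 − 1×3 = 4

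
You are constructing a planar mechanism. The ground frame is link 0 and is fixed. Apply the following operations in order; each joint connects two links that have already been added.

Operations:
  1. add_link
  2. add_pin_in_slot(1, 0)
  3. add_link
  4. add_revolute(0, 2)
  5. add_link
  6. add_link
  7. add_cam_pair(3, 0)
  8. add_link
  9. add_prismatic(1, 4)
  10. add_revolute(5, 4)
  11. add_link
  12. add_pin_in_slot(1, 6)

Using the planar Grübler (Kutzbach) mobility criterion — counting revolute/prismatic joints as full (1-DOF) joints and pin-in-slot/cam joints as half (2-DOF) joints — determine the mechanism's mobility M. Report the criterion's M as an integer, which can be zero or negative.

M = 9

L=1 J1=0 J2=0
add link → L=2 J1=0 J2=0
PS@1,0 dof=2 J2 → L=2 J1=0 J2=1
add link → L=3 J1=0 J2=1
R@0,2 dof=1 J1 → L=3 J1=1 J2=1
add link → L=4 J1=1 J2=1
add link → L=5 J1=1 J2=1
C@3,0 dof=2 J2 → L=5 J1=1 J2=2
add link → L=6 J1=1 J2=2
P@1,4 dof=1 J1 → L=6 J1=2 J2=2
R@5,4 dof=1 J1 → L=6 J1=3 J2=2
add link → L=7 J1=3 J2=2
PS@1,6 dof=2 J2 → L=7 J1=3 J2=3
M=3(L−1)−2J1−J2=3·6−2·3−3=9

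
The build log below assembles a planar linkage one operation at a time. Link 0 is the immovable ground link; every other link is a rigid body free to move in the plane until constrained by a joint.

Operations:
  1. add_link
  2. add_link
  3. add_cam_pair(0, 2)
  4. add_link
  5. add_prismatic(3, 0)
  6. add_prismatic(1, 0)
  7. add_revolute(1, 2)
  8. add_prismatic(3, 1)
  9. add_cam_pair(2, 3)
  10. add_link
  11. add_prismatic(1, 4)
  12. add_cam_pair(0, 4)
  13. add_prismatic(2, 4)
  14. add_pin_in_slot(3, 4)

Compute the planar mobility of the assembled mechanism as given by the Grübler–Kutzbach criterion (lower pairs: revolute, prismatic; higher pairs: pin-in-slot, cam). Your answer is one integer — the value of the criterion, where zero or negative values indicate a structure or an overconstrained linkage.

ground; <1,0,0>
#1 <2,0,0>
#2 <3,0,0>
C:0↔2 J2 <3,0,1>
#3 <4,0,1>
P:3↔0 J1 <4,1,1>
P:1↔0 J1 <4,2,1>
R:1↔2 J1 <4,3,1>
P:3↔1 J1 <4,4,1>
C:2↔3 J2 <4,4,2>
#4 <5,4,2>
P:1↔4 J1 <5,5,2>
C:0↔4 J2 <5,5,3>
P:2↔4 J1 <5,6,3>
PS:3↔4 J2 <5,6,4>
3×4 − 2×6 − 1×4 = -4

M = -4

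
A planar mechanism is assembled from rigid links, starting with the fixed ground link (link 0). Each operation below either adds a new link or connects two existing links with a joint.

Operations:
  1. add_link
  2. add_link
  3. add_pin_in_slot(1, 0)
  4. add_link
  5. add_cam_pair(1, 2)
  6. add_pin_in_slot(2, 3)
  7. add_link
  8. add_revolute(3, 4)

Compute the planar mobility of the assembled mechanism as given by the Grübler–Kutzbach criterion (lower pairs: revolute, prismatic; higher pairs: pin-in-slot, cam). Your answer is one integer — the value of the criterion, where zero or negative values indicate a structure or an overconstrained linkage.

M = 7

(L,J1,J2)=(1,0,0); link0 fixed
link1: (2,0,0)
link2: (3,0,0)
PS 1-0 [J2]: (3,0,1)
link3: (4,0,1)
C 1-2 [J2]: (4,0,2)
PS 2-3 [J2]: (4,0,3)
link4: (5,0,3)
R 3-4 [J1]: (5,1,3)
Grübler: 3·4 − 2·1 − 3 = 7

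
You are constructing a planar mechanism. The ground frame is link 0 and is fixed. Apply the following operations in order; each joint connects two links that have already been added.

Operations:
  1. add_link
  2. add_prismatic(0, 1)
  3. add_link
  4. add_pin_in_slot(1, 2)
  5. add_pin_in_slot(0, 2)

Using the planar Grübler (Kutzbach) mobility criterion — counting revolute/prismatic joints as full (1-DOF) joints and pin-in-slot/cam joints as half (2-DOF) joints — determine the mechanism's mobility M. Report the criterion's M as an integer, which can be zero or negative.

M = 2

[1;0;0] (link 0 is ground)
L+ [2;0;0]
P(0,1)∈J1 [2;1;0]
L+ [3;1;0]
PS(1,2)∈J2 [3;1;1]
PS(0,2)∈J2 [3;1;2]
mobility = 6 − 2 − 2 = 2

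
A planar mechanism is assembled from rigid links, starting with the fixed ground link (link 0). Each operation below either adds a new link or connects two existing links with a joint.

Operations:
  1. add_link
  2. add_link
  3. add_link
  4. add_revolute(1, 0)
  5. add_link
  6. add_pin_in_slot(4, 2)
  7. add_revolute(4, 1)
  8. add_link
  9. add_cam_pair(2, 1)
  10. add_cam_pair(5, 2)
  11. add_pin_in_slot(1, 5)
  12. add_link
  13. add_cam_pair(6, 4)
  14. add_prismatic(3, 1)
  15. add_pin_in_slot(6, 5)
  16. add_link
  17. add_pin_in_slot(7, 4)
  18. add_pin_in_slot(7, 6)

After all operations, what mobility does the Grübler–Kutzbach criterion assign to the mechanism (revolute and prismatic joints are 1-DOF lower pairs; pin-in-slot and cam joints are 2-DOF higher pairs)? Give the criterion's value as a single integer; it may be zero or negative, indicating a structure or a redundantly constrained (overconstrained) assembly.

(L,J1,J2)=(1,0,0); link0 fixed
link1: (2,0,0)
link2: (3,0,0)
link3: (4,0,0)
R 1-0 [J1]: (4,1,0)
link4: (5,1,0)
PS 4-2 [J2]: (5,1,1)
R 4-1 [J1]: (5,2,1)
link5: (6,2,1)
C 2-1 [J2]: (6,2,2)
C 5-2 [J2]: (6,2,3)
PS 1-5 [J2]: (6,2,4)
link6: (7,2,4)
C 6-4 [J2]: (7,2,5)
P 3-1 [J1]: (7,3,5)
PS 6-5 [J2]: (7,3,6)
link7: (8,3,6)
PS 7-4 [J2]: (8,3,7)
PS 7-6 [J2]: (8,3,8)
Grübler: 3·7 − 2·3 − 8 = 7

M = 7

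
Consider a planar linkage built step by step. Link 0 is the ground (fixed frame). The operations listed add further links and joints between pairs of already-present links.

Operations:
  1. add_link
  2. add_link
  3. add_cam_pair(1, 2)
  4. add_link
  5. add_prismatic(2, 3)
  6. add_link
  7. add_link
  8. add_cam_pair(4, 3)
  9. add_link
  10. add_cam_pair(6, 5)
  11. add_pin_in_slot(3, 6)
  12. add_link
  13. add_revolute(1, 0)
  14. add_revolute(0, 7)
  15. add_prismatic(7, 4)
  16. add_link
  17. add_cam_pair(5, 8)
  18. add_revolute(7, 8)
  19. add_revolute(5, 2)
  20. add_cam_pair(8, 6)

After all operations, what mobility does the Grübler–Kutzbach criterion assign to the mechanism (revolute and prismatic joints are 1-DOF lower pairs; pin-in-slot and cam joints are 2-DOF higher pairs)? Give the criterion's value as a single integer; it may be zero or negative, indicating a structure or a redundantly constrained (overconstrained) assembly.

M = 6

[1;0;0] (link 0 is ground)
L+ [2;0;0]
L+ [3;0;0]
C(1,2)∈J2 [3;0;1]
L+ [4;0;1]
P(2,3)∈J1 [4;1;1]
L+ [5;1;1]
L+ [6;1;1]
C(4,3)∈J2 [6;1;2]
L+ [7;1;2]
C(6,5)∈J2 [7;1;3]
PS(3,6)∈J2 [7;1;4]
L+ [8;1;4]
R(1,0)∈J1 [8;2;4]
R(0,7)∈J1 [8;3;4]
P(7,4)∈J1 [8;4;4]
L+ [9;4;4]
C(5,8)∈J2 [9;4;5]
R(7,8)∈J1 [9;5;5]
R(5,2)∈J1 [9;6;5]
C(8,6)∈J2 [9;6;6]
mobility = 24 − 12 − 6 = 6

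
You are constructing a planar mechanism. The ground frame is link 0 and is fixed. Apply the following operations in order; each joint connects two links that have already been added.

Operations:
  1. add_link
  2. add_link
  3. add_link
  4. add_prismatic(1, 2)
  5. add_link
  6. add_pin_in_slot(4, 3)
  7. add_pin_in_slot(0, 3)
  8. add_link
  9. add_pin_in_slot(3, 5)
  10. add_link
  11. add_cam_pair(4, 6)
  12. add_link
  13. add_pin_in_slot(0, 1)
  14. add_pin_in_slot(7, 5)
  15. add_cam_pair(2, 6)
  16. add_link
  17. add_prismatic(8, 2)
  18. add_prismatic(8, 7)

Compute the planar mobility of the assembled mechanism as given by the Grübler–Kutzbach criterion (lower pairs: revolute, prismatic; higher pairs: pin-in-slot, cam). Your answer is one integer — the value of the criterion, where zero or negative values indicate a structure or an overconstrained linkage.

link 0 = ground. State L|J1|J2 = 1|0|0
+link1  2|0|0
+link2  3|0|0
+link3  4|0|0
P(1,2) f=1→J1  4|1|0
+link4  5|1|0
PS(4,3) f=2→J2  5|1|1
PS(0,3) f=2→J2  5|1|2
+link5  6|1|2
PS(3,5) f=2→J2  6|1|3
+link6  7|1|3
C(4,6) f=2→J2  7|1|4
+link7  8|1|4
PS(0,1) f=2→J2  8|1|5
PS(7,5) f=2→J2  8|1|6
C(2,6) f=2→J2  8|1|7
+link8  9|1|7
P(8,2) f=1→J1  9|2|7
P(8,7) f=1→J1  9|3|7
M = 3(9−1)−2·3−7 = 24−6−7 = 11

M = 11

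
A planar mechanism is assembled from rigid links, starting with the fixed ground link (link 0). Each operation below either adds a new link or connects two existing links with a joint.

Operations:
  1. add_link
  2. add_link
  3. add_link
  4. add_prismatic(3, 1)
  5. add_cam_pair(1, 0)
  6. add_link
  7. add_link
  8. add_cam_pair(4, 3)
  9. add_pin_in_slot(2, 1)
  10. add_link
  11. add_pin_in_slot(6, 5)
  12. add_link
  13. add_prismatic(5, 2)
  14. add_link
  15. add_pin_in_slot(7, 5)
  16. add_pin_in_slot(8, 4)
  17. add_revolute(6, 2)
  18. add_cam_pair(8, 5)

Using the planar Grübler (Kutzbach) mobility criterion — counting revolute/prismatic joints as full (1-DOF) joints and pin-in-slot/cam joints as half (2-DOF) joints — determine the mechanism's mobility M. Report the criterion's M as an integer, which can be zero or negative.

M = 11

(L,J1,J2)=(1,0,0); link0 fixed
link1: (2,0,0)
link2: (3,0,0)
link3: (4,0,0)
P 3-1 [J1]: (4,1,0)
C 1-0 [J2]: (4,1,1)
link4: (5,1,1)
link5: (6,1,1)
C 4-3 [J2]: (6,1,2)
PS 2-1 [J2]: (6,1,3)
link6: (7,1,3)
PS 6-5 [J2]: (7,1,4)
link7: (8,1,4)
P 5-2 [J1]: (8,2,4)
link8: (9,2,4)
PS 7-5 [J2]: (9,2,5)
PS 8-4 [J2]: (9,2,6)
R 6-2 [J1]: (9,3,6)
C 8-5 [J2]: (9,3,7)
Grübler: 3·8 − 2·3 − 7 = 11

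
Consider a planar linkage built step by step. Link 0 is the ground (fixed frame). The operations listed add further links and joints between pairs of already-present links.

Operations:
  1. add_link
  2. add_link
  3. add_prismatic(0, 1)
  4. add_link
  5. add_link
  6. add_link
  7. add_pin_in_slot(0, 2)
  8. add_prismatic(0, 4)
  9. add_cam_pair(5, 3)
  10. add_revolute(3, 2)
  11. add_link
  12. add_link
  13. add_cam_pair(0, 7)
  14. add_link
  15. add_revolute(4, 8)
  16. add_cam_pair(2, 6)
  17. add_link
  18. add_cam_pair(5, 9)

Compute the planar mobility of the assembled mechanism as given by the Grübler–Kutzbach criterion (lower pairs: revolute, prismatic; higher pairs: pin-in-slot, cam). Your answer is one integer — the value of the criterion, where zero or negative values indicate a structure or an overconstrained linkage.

M = 14

(L,J1,J2)=(1,0,0); link0 fixed
link1: (2,0,0)
link2: (3,0,0)
P 0-1 [J1]: (3,1,0)
link3: (4,1,0)
link4: (5,1,0)
link5: (6,1,0)
PS 0-2 [J2]: (6,1,1)
P 0-4 [J1]: (6,2,1)
C 5-3 [J2]: (6,2,2)
R 3-2 [J1]: (6,3,2)
link6: (7,3,2)
link7: (8,3,2)
C 0-7 [J2]: (8,3,3)
link8: (9,3,3)
R 4-8 [J1]: (9,4,3)
C 2-6 [J2]: (9,4,4)
link9: (10,4,4)
C 5-9 [J2]: (10,4,5)
Grübler: 3·9 − 2·4 − 5 = 14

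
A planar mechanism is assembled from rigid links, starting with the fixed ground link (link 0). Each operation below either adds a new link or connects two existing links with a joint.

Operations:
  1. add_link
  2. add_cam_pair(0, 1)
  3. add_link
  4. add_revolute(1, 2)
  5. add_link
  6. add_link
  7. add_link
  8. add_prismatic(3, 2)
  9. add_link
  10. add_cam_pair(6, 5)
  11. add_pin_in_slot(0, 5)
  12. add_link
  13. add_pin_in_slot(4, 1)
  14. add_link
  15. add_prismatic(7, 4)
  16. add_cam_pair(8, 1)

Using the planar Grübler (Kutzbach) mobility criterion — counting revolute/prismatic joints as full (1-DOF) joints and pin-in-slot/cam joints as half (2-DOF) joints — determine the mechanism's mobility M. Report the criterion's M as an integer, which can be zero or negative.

L=1 J1=0 J2=0
add link → L=2 J1=0 J2=0
C@0,1 dof=2 J2 → L=2 J1=0 J2=1
add link → L=3 J1=0 J2=1
R@1,2 dof=1 J1 → L=3 J1=1 J2=1
add link → L=4 J1=1 J2=1
add link → L=5 J1=1 J2=1
add link → L=6 J1=1 J2=1
P@3,2 dof=1 J1 → L=6 J1=2 J2=1
add link → L=7 J1=2 J2=1
C@6,5 dof=2 J2 → L=7 J1=2 J2=2
PS@0,5 dof=2 J2 → L=7 J1=2 J2=3
add link → L=8 J1=2 J2=3
PS@4,1 dof=2 J2 → L=8 J1=2 J2=4
add link → L=9 J1=2 J2=4
P@7,4 dof=1 J1 → L=9 J1=3 J2=4
C@8,1 dof=2 J2 → L=9 J1=3 J2=5
M=3(L−1)−2J1−J2=3·8−2·3−5=13

M = 13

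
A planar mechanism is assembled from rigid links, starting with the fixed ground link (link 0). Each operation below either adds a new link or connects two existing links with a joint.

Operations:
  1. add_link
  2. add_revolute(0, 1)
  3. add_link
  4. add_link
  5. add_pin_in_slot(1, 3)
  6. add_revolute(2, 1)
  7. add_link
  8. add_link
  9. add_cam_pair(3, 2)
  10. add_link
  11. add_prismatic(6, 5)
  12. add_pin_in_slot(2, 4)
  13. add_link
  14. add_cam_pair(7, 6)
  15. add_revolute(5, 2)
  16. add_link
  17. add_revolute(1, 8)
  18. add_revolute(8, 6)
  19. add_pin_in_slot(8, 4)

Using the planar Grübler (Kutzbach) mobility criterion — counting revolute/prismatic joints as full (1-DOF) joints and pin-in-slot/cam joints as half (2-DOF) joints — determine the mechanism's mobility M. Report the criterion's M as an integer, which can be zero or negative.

link 0 = ground. State L|J1|J2 = 1|0|0
+link1  2|0|0
R(0,1) f=1→J1  2|1|0
+link2  3|1|0
+link3  4|1|0
PS(1,3) f=2→J2  4|1|1
R(2,1) f=1→J1  4|2|1
+link4  5|2|1
+link5  6|2|1
C(3,2) f=2→J2  6|2|2
+link6  7|2|2
P(6,5) f=1→J1  7|3|2
PS(2,4) f=2→J2  7|3|3
+link7  8|3|3
C(7,6) f=2→J2  8|3|4
R(5,2) f=1→J1  8|4|4
+link8  9|4|4
R(1,8) f=1→J1  9|5|4
R(8,6) f=1→J1  9|6|4
PS(8,4) f=2→J2  9|6|5
M = 3(9−1)−2·6−5 = 24−12−5 = 7

M = 7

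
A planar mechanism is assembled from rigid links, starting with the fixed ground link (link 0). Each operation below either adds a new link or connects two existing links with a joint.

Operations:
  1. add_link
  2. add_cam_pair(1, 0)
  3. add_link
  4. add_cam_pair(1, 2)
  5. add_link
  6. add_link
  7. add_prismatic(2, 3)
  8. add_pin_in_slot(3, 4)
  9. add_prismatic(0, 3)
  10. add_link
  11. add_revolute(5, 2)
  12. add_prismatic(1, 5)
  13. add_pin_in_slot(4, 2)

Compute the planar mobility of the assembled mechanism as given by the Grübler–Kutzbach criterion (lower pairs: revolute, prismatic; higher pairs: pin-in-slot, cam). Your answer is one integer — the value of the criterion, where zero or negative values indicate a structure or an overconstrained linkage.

L=1 J1=0 J2=0
add link → L=2 J1=0 J2=0
C@1,0 dof=2 J2 → L=2 J1=0 J2=1
add link → L=3 J1=0 J2=1
C@1,2 dof=2 J2 → L=3 J1=0 J2=2
add link → L=4 J1=0 J2=2
add link → L=5 J1=0 J2=2
P@2,3 dof=1 J1 → L=5 J1=1 J2=2
PS@3,4 dof=2 J2 → L=5 J1=1 J2=3
P@0,3 dof=1 J1 → L=5 J1=2 J2=3
add link → L=6 J1=2 J2=3
R@5,2 dof=1 J1 → L=6 J1=3 J2=3
P@1,5 dof=1 J1 → L=6 J1=4 J2=3
PS@4,2 dof=2 J2 → L=6 J1=4 J2=4
M=3(L−1)−2J1−J2=3·5−2·4−4=3

M = 3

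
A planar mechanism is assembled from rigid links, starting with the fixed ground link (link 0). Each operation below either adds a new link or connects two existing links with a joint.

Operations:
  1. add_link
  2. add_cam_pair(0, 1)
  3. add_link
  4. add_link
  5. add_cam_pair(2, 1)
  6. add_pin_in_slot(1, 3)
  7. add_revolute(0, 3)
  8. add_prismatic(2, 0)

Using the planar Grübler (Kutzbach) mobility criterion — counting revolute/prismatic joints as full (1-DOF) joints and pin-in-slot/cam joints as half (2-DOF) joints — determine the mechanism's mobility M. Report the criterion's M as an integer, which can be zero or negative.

L=1 J1=0 J2=0
add link → L=2 J1=0 J2=0
C@0,1 dof=2 J2 → L=2 J1=0 J2=1
add link → L=3 J1=0 J2=1
add link → L=4 J1=0 J2=1
C@2,1 dof=2 J2 → L=4 J1=0 J2=2
PS@1,3 dof=2 J2 → L=4 J1=0 J2=3
R@0,3 dof=1 J1 → L=4 J1=1 J2=3
P@2,0 dof=1 J1 → L=4 J1=2 J2=3
M=3(L−1)−2J1−J2=3·3−2·2−3=2

M = 2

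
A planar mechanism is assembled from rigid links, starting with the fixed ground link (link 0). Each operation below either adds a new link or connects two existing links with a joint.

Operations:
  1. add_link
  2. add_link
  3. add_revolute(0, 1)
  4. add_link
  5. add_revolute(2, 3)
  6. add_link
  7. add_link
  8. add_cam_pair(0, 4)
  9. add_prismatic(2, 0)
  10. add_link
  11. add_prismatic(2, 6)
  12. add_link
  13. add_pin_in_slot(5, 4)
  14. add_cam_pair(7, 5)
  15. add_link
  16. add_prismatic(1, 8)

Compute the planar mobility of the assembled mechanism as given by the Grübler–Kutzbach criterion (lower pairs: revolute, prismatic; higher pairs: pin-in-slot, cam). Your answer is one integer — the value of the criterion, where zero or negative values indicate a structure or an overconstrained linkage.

M = 11

link 0 = ground. State L|J1|J2 = 1|0|0
+link1  2|0|0
+link2  3|0|0
R(0,1) f=1→J1  3|1|0
+link3  4|1|0
R(2,3) f=1→J1  4|2|0
+link4  5|2|0
+link5  6|2|0
C(0,4) f=2→J2  6|2|1
P(2,0) f=1→J1  6|3|1
+link6  7|3|1
P(2,6) f=1→J1  7|4|1
+link7  8|4|1
PS(5,4) f=2→J2  8|4|2
C(7,5) f=2→J2  8|4|3
+link8  9|4|3
P(1,8) f=1→J1  9|5|3
M = 3(9−1)−2·5−3 = 24−10−3 = 11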